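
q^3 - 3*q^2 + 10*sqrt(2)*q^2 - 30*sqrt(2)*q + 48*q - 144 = (q - 3)*(q + 4*sqrt(2))*(q + 6*sqrt(2))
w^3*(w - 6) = w^4 - 6*w^3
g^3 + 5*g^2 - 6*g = g*(g - 1)*(g + 6)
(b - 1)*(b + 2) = b^2 + b - 2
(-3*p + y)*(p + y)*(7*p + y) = -21*p^3 - 17*p^2*y + 5*p*y^2 + y^3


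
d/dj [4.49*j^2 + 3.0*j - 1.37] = 8.98*j + 3.0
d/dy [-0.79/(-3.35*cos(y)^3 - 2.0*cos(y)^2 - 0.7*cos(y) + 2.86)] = (7.9395*cos(y)^2 + 3.16*cos(y) + 0.553)*sin(y)/(3.35*cos(y)^3 + 2.0*cos(y)^2 + 0.7*cos(y) - 2.86)^2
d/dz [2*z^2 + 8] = 4*z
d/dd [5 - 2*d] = -2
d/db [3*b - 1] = 3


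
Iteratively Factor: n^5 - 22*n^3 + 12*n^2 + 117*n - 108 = (n + 4)*(n^4 - 4*n^3 - 6*n^2 + 36*n - 27) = (n + 3)*(n + 4)*(n^3 - 7*n^2 + 15*n - 9) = (n - 3)*(n + 3)*(n + 4)*(n^2 - 4*n + 3) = (n - 3)*(n - 1)*(n + 3)*(n + 4)*(n - 3)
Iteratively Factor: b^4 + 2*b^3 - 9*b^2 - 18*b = (b - 3)*(b^3 + 5*b^2 + 6*b) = b*(b - 3)*(b^2 + 5*b + 6) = b*(b - 3)*(b + 3)*(b + 2)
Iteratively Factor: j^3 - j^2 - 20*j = (j)*(j^2 - j - 20) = j*(j - 5)*(j + 4)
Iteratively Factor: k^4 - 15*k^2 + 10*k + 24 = (k - 3)*(k^3 + 3*k^2 - 6*k - 8) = (k - 3)*(k + 4)*(k^2 - k - 2) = (k - 3)*(k + 1)*(k + 4)*(k - 2)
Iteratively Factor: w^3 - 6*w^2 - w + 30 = (w - 3)*(w^2 - 3*w - 10) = (w - 3)*(w + 2)*(w - 5)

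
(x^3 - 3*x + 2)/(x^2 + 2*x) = x - 2 + 1/x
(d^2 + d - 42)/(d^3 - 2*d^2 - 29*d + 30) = (d + 7)/(d^2 + 4*d - 5)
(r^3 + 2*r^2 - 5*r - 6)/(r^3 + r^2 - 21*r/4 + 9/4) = 4*(r^2 - r - 2)/(4*r^2 - 8*r + 3)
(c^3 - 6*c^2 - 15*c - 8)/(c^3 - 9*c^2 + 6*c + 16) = (c + 1)/(c - 2)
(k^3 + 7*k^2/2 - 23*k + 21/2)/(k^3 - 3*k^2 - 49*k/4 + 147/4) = 2*(2*k^2 + 13*k - 7)/(4*k^2 - 49)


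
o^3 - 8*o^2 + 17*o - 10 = (o - 5)*(o - 2)*(o - 1)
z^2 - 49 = (z - 7)*(z + 7)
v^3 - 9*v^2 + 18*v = v*(v - 6)*(v - 3)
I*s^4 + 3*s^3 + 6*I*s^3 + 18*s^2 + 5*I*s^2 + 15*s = s*(s + 5)*(s - 3*I)*(I*s + I)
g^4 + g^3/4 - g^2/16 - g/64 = g*(g - 1/4)*(g + 1/4)^2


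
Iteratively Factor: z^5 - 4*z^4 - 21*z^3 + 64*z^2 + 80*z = (z - 4)*(z^4 - 21*z^2 - 20*z) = (z - 4)*(z + 1)*(z^3 - z^2 - 20*z) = (z - 4)*(z + 1)*(z + 4)*(z^2 - 5*z) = (z - 5)*(z - 4)*(z + 1)*(z + 4)*(z)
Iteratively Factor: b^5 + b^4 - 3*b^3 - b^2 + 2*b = (b - 1)*(b^4 + 2*b^3 - b^2 - 2*b) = (b - 1)*(b + 1)*(b^3 + b^2 - 2*b) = (b - 1)^2*(b + 1)*(b^2 + 2*b) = b*(b - 1)^2*(b + 1)*(b + 2)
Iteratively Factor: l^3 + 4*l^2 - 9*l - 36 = (l + 3)*(l^2 + l - 12) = (l - 3)*(l + 3)*(l + 4)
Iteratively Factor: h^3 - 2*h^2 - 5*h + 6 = (h + 2)*(h^2 - 4*h + 3) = (h - 3)*(h + 2)*(h - 1)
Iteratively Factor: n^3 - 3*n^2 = (n)*(n^2 - 3*n) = n^2*(n - 3)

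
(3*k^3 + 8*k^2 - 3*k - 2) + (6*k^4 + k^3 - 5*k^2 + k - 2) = 6*k^4 + 4*k^3 + 3*k^2 - 2*k - 4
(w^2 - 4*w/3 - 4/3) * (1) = w^2 - 4*w/3 - 4/3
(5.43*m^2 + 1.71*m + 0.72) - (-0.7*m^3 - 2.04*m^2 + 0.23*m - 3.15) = 0.7*m^3 + 7.47*m^2 + 1.48*m + 3.87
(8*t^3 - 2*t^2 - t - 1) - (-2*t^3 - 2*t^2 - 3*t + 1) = 10*t^3 + 2*t - 2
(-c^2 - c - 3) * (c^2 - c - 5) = -c^4 + 3*c^2 + 8*c + 15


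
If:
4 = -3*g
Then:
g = -4/3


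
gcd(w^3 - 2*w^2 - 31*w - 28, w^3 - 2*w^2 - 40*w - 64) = w + 4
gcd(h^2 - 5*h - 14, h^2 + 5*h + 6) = h + 2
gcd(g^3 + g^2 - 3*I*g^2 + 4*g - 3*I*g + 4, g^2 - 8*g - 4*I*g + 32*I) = g - 4*I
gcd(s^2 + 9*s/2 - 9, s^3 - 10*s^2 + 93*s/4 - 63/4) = s - 3/2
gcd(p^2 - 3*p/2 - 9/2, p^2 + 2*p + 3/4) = p + 3/2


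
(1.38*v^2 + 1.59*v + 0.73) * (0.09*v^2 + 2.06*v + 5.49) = 0.1242*v^4 + 2.9859*v^3 + 10.9173*v^2 + 10.2329*v + 4.0077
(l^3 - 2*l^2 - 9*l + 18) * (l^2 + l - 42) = l^5 - l^4 - 53*l^3 + 93*l^2 + 396*l - 756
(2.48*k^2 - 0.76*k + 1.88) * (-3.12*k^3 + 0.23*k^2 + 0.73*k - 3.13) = -7.7376*k^5 + 2.9416*k^4 - 4.23*k^3 - 7.8848*k^2 + 3.7512*k - 5.8844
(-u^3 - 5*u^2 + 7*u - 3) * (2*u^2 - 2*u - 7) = -2*u^5 - 8*u^4 + 31*u^3 + 15*u^2 - 43*u + 21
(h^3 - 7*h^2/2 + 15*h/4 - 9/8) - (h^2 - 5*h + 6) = h^3 - 9*h^2/2 + 35*h/4 - 57/8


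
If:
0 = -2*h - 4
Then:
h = -2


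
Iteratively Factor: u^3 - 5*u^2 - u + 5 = (u + 1)*(u^2 - 6*u + 5) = (u - 5)*(u + 1)*(u - 1)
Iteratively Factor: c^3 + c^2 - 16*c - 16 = (c - 4)*(c^2 + 5*c + 4) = (c - 4)*(c + 4)*(c + 1)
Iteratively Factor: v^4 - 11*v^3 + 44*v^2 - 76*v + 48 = (v - 4)*(v^3 - 7*v^2 + 16*v - 12) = (v - 4)*(v - 2)*(v^2 - 5*v + 6) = (v - 4)*(v - 2)^2*(v - 3)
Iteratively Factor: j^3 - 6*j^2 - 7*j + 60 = (j - 5)*(j^2 - j - 12) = (j - 5)*(j - 4)*(j + 3)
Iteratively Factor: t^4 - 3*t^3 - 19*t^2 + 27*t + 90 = (t + 2)*(t^3 - 5*t^2 - 9*t + 45) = (t + 2)*(t + 3)*(t^2 - 8*t + 15) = (t - 5)*(t + 2)*(t + 3)*(t - 3)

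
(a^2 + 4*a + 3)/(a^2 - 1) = (a + 3)/(a - 1)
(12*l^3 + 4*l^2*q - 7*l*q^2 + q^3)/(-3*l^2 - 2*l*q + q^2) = (12*l^2 - 8*l*q + q^2)/(-3*l + q)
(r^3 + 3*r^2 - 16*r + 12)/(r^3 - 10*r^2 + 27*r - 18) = (r^2 + 4*r - 12)/(r^2 - 9*r + 18)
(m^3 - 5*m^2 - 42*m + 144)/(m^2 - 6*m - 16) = (m^2 + 3*m - 18)/(m + 2)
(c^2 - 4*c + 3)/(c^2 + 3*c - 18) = (c - 1)/(c + 6)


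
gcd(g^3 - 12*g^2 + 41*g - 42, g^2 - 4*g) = 1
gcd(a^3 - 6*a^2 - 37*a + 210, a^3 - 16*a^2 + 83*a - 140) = a^2 - 12*a + 35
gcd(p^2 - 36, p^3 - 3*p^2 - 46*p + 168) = p - 6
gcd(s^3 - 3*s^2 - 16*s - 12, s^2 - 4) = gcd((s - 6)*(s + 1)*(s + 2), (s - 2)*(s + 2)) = s + 2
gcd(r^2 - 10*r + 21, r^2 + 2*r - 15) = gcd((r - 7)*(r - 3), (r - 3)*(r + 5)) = r - 3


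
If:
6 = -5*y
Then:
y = -6/5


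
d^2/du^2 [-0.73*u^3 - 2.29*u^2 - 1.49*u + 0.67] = -4.38*u - 4.58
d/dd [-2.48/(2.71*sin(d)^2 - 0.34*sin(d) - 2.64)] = (13.4416*sin(d) - 0.8432)*cos(d)/(-2.71*sin(d)^2 + 0.34*sin(d) + 2.64)^2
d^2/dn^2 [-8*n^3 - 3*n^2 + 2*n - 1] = -48*n - 6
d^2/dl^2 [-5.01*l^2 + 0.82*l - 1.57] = -10.0200000000000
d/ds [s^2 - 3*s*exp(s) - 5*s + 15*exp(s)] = -3*s*exp(s) + 2*s + 12*exp(s) - 5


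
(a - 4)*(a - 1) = a^2 - 5*a + 4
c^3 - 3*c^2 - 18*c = c*(c - 6)*(c + 3)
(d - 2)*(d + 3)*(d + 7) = d^3 + 8*d^2 + d - 42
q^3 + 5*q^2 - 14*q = q*(q - 2)*(q + 7)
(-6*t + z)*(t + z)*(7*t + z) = -42*t^3 - 41*t^2*z + 2*t*z^2 + z^3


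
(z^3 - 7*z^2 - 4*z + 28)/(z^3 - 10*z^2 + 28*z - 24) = (z^2 - 5*z - 14)/(z^2 - 8*z + 12)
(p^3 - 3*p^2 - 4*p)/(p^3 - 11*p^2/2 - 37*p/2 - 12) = 2*p*(p - 4)/(2*p^2 - 13*p - 24)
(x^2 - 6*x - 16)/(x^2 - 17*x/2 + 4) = 2*(x + 2)/(2*x - 1)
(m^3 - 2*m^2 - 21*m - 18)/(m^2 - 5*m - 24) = (m^2 - 5*m - 6)/(m - 8)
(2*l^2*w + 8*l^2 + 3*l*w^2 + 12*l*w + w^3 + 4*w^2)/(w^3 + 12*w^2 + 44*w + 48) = (2*l^2 + 3*l*w + w^2)/(w^2 + 8*w + 12)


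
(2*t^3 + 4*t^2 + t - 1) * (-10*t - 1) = -20*t^4 - 42*t^3 - 14*t^2 + 9*t + 1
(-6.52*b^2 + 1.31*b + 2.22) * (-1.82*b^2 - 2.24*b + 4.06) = 11.8664*b^4 + 12.2206*b^3 - 33.446*b^2 + 0.345799999999999*b + 9.0132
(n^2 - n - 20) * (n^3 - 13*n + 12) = n^5 - n^4 - 33*n^3 + 25*n^2 + 248*n - 240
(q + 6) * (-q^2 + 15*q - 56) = -q^3 + 9*q^2 + 34*q - 336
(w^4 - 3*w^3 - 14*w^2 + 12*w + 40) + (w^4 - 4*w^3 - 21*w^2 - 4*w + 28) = 2*w^4 - 7*w^3 - 35*w^2 + 8*w + 68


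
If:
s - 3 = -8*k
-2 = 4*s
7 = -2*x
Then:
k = 7/16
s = -1/2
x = -7/2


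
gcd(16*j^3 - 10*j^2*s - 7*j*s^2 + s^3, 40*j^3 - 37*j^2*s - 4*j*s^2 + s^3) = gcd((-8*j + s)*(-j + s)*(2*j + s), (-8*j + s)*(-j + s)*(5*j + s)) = 8*j^2 - 9*j*s + s^2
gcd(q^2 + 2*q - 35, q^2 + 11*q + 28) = q + 7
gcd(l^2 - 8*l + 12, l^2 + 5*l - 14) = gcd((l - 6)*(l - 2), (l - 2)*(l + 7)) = l - 2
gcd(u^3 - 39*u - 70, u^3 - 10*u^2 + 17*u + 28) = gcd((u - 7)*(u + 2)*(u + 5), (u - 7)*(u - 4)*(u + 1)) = u - 7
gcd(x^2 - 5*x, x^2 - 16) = 1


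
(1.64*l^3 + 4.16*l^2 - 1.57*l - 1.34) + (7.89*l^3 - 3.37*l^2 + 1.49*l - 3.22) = 9.53*l^3 + 0.79*l^2 - 0.0800000000000001*l - 4.56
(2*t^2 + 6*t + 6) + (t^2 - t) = 3*t^2 + 5*t + 6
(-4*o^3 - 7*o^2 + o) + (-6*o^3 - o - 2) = -10*o^3 - 7*o^2 - 2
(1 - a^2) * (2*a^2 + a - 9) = -2*a^4 - a^3 + 11*a^2 + a - 9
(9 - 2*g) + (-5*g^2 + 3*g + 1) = -5*g^2 + g + 10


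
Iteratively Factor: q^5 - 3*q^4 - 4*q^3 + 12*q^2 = (q - 2)*(q^4 - q^3 - 6*q^2) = (q - 2)*(q + 2)*(q^3 - 3*q^2) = (q - 3)*(q - 2)*(q + 2)*(q^2) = q*(q - 3)*(q - 2)*(q + 2)*(q)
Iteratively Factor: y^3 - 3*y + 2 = (y - 1)*(y^2 + y - 2) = (y - 1)*(y + 2)*(y - 1)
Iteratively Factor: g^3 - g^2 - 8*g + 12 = (g - 2)*(g^2 + g - 6) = (g - 2)^2*(g + 3)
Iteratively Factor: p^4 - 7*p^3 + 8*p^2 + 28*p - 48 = (p + 2)*(p^3 - 9*p^2 + 26*p - 24) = (p - 2)*(p + 2)*(p^2 - 7*p + 12) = (p - 3)*(p - 2)*(p + 2)*(p - 4)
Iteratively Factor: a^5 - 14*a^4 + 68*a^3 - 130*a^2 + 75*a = (a - 1)*(a^4 - 13*a^3 + 55*a^2 - 75*a) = a*(a - 1)*(a^3 - 13*a^2 + 55*a - 75) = a*(a - 5)*(a - 1)*(a^2 - 8*a + 15) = a*(a - 5)^2*(a - 1)*(a - 3)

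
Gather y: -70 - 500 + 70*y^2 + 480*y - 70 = 70*y^2 + 480*y - 640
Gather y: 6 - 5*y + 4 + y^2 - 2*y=y^2 - 7*y + 10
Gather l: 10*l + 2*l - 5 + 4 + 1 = 12*l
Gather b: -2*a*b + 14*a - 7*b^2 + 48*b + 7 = 14*a - 7*b^2 + b*(48 - 2*a) + 7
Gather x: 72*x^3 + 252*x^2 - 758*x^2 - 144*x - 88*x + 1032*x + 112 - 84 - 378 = 72*x^3 - 506*x^2 + 800*x - 350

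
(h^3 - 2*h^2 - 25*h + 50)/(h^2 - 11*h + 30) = (h^2 + 3*h - 10)/(h - 6)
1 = 1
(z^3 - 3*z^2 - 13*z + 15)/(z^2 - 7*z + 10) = (z^2 + 2*z - 3)/(z - 2)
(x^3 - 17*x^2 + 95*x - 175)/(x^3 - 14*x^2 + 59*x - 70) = (x - 5)/(x - 2)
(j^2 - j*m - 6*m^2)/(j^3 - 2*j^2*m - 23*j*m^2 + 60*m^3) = (j + 2*m)/(j^2 + j*m - 20*m^2)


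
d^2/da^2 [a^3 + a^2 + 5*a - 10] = 6*a + 2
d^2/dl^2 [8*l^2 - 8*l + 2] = 16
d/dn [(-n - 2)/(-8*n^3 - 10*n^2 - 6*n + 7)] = (8*n^3 + 10*n^2 + 6*n - 2*(n + 2)*(12*n^2 + 10*n + 3) - 7)/(8*n^3 + 10*n^2 + 6*n - 7)^2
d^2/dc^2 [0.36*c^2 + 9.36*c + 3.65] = 0.720000000000000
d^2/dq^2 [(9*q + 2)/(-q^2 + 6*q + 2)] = 2*(4*(q - 3)^2*(9*q + 2) + (27*q - 52)*(-q^2 + 6*q + 2))/(-q^2 + 6*q + 2)^3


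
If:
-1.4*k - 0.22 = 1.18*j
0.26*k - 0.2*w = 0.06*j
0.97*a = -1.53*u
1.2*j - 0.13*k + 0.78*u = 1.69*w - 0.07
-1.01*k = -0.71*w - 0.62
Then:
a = 34.54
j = 4.54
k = -3.98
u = -21.90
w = -6.54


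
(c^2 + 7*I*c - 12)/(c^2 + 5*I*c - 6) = (c + 4*I)/(c + 2*I)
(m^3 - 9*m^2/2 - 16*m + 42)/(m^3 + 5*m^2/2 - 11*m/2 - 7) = (m - 6)/(m + 1)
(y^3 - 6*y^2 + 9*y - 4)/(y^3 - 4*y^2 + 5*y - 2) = (y - 4)/(y - 2)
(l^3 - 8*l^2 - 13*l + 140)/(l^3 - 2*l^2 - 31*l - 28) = (l - 5)/(l + 1)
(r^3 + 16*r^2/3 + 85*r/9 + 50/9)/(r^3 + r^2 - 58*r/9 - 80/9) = (3*r + 5)/(3*r - 8)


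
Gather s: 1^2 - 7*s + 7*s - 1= 0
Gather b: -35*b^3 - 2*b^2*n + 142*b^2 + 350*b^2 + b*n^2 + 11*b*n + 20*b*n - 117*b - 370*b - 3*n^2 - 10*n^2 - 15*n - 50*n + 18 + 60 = -35*b^3 + b^2*(492 - 2*n) + b*(n^2 + 31*n - 487) - 13*n^2 - 65*n + 78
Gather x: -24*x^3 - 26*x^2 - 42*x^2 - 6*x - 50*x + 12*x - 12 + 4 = -24*x^3 - 68*x^2 - 44*x - 8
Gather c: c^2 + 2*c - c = c^2 + c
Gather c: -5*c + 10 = 10 - 5*c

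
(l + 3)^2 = l^2 + 6*l + 9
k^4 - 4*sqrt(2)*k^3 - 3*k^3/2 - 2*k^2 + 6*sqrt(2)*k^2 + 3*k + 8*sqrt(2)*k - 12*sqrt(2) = (k - 3/2)*(k - 4*sqrt(2))*(k - sqrt(2))*(k + sqrt(2))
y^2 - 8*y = y*(y - 8)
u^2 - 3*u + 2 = (u - 2)*(u - 1)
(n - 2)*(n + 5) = n^2 + 3*n - 10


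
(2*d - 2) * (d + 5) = 2*d^2 + 8*d - 10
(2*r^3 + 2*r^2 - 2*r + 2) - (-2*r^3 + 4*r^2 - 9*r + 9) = 4*r^3 - 2*r^2 + 7*r - 7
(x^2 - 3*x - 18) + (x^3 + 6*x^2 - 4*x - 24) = x^3 + 7*x^2 - 7*x - 42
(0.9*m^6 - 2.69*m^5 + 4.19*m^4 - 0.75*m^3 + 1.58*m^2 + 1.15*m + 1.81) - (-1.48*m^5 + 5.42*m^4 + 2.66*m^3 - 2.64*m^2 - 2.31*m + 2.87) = 0.9*m^6 - 1.21*m^5 - 1.23*m^4 - 3.41*m^3 + 4.22*m^2 + 3.46*m - 1.06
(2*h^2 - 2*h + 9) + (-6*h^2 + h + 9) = -4*h^2 - h + 18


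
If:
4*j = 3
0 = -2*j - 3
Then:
No Solution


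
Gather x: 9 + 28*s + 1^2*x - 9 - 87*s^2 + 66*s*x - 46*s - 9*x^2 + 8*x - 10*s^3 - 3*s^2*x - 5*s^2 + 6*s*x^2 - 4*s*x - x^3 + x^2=-10*s^3 - 92*s^2 - 18*s - x^3 + x^2*(6*s - 8) + x*(-3*s^2 + 62*s + 9)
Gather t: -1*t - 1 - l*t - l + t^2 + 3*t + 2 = -l + t^2 + t*(2 - l) + 1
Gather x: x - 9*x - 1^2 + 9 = 8 - 8*x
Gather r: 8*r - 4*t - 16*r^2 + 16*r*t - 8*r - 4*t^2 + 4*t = -16*r^2 + 16*r*t - 4*t^2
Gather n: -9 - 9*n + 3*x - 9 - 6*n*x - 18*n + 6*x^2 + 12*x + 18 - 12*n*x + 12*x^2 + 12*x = n*(-18*x - 27) + 18*x^2 + 27*x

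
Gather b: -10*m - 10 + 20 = 10 - 10*m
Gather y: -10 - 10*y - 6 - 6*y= -16*y - 16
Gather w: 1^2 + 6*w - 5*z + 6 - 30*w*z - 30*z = w*(6 - 30*z) - 35*z + 7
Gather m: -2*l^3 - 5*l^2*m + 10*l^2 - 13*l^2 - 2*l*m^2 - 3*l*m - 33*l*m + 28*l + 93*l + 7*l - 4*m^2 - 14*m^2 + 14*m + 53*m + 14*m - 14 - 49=-2*l^3 - 3*l^2 + 128*l + m^2*(-2*l - 18) + m*(-5*l^2 - 36*l + 81) - 63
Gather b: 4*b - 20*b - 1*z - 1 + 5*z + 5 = -16*b + 4*z + 4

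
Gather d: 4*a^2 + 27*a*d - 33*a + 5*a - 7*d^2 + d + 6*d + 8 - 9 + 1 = 4*a^2 - 28*a - 7*d^2 + d*(27*a + 7)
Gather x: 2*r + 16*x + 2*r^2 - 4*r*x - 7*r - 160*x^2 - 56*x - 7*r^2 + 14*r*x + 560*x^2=-5*r^2 - 5*r + 400*x^2 + x*(10*r - 40)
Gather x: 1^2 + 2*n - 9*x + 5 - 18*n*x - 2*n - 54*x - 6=x*(-18*n - 63)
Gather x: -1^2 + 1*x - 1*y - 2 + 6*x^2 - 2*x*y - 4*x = 6*x^2 + x*(-2*y - 3) - y - 3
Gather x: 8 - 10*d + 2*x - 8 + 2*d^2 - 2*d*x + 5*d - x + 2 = 2*d^2 - 5*d + x*(1 - 2*d) + 2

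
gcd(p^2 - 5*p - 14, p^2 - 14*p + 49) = p - 7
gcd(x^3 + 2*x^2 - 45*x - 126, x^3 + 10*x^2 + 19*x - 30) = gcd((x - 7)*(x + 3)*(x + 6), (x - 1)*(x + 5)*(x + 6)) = x + 6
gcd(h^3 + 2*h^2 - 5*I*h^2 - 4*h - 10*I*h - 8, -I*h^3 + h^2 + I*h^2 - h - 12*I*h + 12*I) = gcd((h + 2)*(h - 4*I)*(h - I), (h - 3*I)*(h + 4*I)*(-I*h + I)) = 1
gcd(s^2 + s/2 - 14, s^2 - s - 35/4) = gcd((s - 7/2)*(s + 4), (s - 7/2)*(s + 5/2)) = s - 7/2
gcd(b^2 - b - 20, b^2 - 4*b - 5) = b - 5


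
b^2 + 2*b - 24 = (b - 4)*(b + 6)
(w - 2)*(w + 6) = w^2 + 4*w - 12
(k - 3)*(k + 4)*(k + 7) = k^3 + 8*k^2 - 5*k - 84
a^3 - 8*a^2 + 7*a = a*(a - 7)*(a - 1)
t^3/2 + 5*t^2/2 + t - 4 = (t/2 + 1)*(t - 1)*(t + 4)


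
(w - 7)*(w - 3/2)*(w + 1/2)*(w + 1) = w^4 - 7*w^3 - 7*w^2/4 + 23*w/2 + 21/4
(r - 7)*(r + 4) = r^2 - 3*r - 28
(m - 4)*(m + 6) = m^2 + 2*m - 24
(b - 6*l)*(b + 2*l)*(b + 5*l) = b^3 + b^2*l - 32*b*l^2 - 60*l^3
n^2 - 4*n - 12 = (n - 6)*(n + 2)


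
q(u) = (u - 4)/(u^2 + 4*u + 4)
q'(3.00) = 0.06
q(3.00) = -0.04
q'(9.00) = 0.00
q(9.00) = 0.04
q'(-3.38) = -5.09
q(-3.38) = -3.88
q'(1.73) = 0.16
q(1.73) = -0.16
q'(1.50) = 0.20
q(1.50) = -0.20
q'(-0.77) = 5.79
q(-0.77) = -3.15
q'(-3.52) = -3.85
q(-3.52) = -3.25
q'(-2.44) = -146.04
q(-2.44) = -33.26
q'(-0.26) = 1.95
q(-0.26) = -1.41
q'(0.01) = 1.23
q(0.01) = -0.99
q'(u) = (-2*u - 4)*(u - 4)/(u^2 + 4*u + 4)^2 + 1/(u^2 + 4*u + 4) = (10 - u)/(u^3 + 6*u^2 + 12*u + 8)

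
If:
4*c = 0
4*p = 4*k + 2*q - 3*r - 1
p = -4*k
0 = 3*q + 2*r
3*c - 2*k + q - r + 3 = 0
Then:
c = 0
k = 22/63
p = -88/63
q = -58/63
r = 29/21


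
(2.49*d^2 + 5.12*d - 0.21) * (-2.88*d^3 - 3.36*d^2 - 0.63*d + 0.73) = -7.1712*d^5 - 23.112*d^4 - 18.1671*d^3 - 0.7023*d^2 + 3.8699*d - 0.1533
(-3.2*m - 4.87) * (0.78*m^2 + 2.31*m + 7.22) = -2.496*m^3 - 11.1906*m^2 - 34.3537*m - 35.1614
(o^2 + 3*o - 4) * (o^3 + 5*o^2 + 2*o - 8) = o^5 + 8*o^4 + 13*o^3 - 22*o^2 - 32*o + 32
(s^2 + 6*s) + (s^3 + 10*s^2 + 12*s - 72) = s^3 + 11*s^2 + 18*s - 72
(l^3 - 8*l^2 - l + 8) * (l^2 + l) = l^5 - 7*l^4 - 9*l^3 + 7*l^2 + 8*l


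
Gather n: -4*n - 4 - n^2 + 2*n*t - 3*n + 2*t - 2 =-n^2 + n*(2*t - 7) + 2*t - 6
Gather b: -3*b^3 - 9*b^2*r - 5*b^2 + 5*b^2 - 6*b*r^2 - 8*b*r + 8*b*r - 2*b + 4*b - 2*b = -3*b^3 - 9*b^2*r - 6*b*r^2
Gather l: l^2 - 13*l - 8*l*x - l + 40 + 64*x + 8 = l^2 + l*(-8*x - 14) + 64*x + 48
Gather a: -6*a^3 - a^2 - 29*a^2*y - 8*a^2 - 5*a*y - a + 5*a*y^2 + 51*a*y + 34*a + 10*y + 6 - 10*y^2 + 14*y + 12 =-6*a^3 + a^2*(-29*y - 9) + a*(5*y^2 + 46*y + 33) - 10*y^2 + 24*y + 18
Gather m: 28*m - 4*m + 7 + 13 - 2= 24*m + 18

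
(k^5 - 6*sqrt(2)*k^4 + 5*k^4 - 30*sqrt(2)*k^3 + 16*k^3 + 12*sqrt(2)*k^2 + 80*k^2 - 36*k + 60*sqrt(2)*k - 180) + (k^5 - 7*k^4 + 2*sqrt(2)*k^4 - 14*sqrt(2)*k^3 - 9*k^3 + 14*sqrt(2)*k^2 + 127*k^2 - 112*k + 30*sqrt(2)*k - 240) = 2*k^5 - 4*sqrt(2)*k^4 - 2*k^4 - 44*sqrt(2)*k^3 + 7*k^3 + 26*sqrt(2)*k^2 + 207*k^2 - 148*k + 90*sqrt(2)*k - 420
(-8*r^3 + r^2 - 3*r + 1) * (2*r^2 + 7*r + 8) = -16*r^5 - 54*r^4 - 63*r^3 - 11*r^2 - 17*r + 8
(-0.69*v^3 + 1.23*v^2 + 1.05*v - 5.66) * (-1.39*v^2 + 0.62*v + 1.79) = 0.9591*v^5 - 2.1375*v^4 - 1.932*v^3 + 10.7201*v^2 - 1.6297*v - 10.1314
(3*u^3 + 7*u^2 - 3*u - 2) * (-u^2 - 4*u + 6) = -3*u^5 - 19*u^4 - 7*u^3 + 56*u^2 - 10*u - 12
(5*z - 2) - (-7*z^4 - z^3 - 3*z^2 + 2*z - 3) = 7*z^4 + z^3 + 3*z^2 + 3*z + 1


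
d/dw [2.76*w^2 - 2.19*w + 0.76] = 5.52*w - 2.19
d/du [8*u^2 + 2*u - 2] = 16*u + 2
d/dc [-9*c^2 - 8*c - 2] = -18*c - 8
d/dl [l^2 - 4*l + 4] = 2*l - 4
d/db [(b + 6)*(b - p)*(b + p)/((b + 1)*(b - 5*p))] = (-(b + 1)*(b + 6)*(b - p)*(b + p) + (b + 1)*(b - 5*p)*((b + 6)*(b - p) + (b + 6)*(b + p) + (b - p)*(b + p)) - (b + 6)*(b - 5*p)*(b - p)*(b + p))/((b + 1)^2*(b - 5*p)^2)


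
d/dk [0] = 0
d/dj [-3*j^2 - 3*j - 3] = -6*j - 3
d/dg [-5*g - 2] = -5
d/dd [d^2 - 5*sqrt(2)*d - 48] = 2*d - 5*sqrt(2)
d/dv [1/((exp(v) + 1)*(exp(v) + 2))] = (-2*exp(v) - 3)*exp(v)/(exp(4*v) + 6*exp(3*v) + 13*exp(2*v) + 12*exp(v) + 4)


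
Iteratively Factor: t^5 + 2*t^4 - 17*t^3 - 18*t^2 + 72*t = (t + 3)*(t^4 - t^3 - 14*t^2 + 24*t) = (t - 3)*(t + 3)*(t^3 + 2*t^2 - 8*t) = (t - 3)*(t + 3)*(t + 4)*(t^2 - 2*t) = (t - 3)*(t - 2)*(t + 3)*(t + 4)*(t)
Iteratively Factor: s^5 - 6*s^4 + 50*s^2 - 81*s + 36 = (s - 4)*(s^4 - 2*s^3 - 8*s^2 + 18*s - 9) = (s - 4)*(s - 3)*(s^3 + s^2 - 5*s + 3) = (s - 4)*(s - 3)*(s - 1)*(s^2 + 2*s - 3) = (s - 4)*(s - 3)*(s - 1)^2*(s + 3)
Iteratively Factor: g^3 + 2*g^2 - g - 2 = (g + 1)*(g^2 + g - 2) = (g - 1)*(g + 1)*(g + 2)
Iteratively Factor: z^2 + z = (z)*(z + 1)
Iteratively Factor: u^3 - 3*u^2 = (u - 3)*(u^2) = u*(u - 3)*(u)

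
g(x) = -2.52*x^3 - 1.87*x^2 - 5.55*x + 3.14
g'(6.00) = -300.15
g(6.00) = -641.80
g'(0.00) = -5.55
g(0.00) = 3.14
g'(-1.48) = -16.57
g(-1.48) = 15.43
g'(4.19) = -153.94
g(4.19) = -238.32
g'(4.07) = -146.00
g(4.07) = -220.32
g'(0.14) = -6.22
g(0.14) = 2.32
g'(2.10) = -46.74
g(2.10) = -40.10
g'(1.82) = -37.40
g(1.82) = -28.35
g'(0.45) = -8.76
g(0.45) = 0.03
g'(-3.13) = -67.91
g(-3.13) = 79.47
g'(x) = -7.56*x^2 - 3.74*x - 5.55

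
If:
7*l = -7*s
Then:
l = -s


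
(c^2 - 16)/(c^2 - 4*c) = (c + 4)/c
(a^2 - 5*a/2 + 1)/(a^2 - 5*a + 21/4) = 2*(2*a^2 - 5*a + 2)/(4*a^2 - 20*a + 21)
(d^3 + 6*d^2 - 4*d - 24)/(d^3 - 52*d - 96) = (d - 2)/(d - 8)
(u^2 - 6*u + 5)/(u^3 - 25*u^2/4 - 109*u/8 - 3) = 8*(-u^2 + 6*u - 5)/(-8*u^3 + 50*u^2 + 109*u + 24)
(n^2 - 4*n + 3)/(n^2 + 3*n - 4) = (n - 3)/(n + 4)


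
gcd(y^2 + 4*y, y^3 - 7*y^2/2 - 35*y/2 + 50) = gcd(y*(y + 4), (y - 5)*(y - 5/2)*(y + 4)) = y + 4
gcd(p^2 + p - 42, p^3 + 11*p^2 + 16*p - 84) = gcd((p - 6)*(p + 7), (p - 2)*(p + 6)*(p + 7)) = p + 7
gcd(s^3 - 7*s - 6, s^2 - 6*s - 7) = s + 1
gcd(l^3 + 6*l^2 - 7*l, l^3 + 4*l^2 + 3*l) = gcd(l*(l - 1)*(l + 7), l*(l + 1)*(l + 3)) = l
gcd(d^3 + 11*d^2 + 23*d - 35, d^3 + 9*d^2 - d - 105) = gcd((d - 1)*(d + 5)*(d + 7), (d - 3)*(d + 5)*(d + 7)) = d^2 + 12*d + 35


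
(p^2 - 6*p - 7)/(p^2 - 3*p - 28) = (p + 1)/(p + 4)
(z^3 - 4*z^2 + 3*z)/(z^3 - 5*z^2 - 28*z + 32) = z*(z - 3)/(z^2 - 4*z - 32)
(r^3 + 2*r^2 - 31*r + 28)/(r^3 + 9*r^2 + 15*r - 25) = (r^2 + 3*r - 28)/(r^2 + 10*r + 25)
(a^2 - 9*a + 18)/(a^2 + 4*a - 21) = (a - 6)/(a + 7)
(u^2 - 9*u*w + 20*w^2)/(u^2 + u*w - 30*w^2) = (u - 4*w)/(u + 6*w)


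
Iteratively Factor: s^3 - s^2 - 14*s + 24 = (s - 2)*(s^2 + s - 12) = (s - 3)*(s - 2)*(s + 4)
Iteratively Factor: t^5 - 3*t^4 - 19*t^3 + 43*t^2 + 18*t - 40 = (t + 4)*(t^4 - 7*t^3 + 9*t^2 + 7*t - 10) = (t - 5)*(t + 4)*(t^3 - 2*t^2 - t + 2) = (t - 5)*(t - 1)*(t + 4)*(t^2 - t - 2) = (t - 5)*(t - 2)*(t - 1)*(t + 4)*(t + 1)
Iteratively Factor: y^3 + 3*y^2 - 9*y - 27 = (y + 3)*(y^2 - 9) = (y + 3)^2*(y - 3)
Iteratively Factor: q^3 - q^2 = (q)*(q^2 - q) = q*(q - 1)*(q)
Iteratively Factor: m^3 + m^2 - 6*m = (m - 2)*(m^2 + 3*m) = (m - 2)*(m + 3)*(m)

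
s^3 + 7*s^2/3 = s^2*(s + 7/3)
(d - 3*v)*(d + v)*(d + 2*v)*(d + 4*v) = d^4 + 4*d^3*v - 7*d^2*v^2 - 34*d*v^3 - 24*v^4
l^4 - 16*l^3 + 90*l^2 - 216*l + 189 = (l - 7)*(l - 3)^3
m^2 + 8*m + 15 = (m + 3)*(m + 5)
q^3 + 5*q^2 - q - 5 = (q - 1)*(q + 1)*(q + 5)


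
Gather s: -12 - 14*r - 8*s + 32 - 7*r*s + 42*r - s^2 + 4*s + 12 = 28*r - s^2 + s*(-7*r - 4) + 32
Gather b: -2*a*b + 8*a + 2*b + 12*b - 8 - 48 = 8*a + b*(14 - 2*a) - 56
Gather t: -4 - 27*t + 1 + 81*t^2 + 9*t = 81*t^2 - 18*t - 3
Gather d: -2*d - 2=-2*d - 2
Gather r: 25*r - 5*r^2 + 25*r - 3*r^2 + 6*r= -8*r^2 + 56*r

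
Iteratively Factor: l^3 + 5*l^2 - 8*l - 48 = (l - 3)*(l^2 + 8*l + 16) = (l - 3)*(l + 4)*(l + 4)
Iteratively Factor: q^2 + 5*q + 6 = (q + 3)*(q + 2)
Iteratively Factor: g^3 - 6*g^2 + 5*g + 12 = (g - 4)*(g^2 - 2*g - 3) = (g - 4)*(g + 1)*(g - 3)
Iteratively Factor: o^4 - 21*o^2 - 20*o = (o + 1)*(o^3 - o^2 - 20*o) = o*(o + 1)*(o^2 - o - 20) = o*(o - 5)*(o + 1)*(o + 4)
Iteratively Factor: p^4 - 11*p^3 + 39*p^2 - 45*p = (p - 5)*(p^3 - 6*p^2 + 9*p) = p*(p - 5)*(p^2 - 6*p + 9) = p*(p - 5)*(p - 3)*(p - 3)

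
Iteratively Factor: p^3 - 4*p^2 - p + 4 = (p - 1)*(p^2 - 3*p - 4) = (p - 1)*(p + 1)*(p - 4)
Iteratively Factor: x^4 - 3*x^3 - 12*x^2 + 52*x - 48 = (x - 2)*(x^3 - x^2 - 14*x + 24) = (x - 2)*(x + 4)*(x^2 - 5*x + 6) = (x - 2)^2*(x + 4)*(x - 3)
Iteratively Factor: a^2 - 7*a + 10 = (a - 2)*(a - 5)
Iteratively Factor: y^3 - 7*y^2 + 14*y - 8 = (y - 2)*(y^2 - 5*y + 4) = (y - 2)*(y - 1)*(y - 4)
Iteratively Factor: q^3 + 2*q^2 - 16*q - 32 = (q - 4)*(q^2 + 6*q + 8) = (q - 4)*(q + 2)*(q + 4)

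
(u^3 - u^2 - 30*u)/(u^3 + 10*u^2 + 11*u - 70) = u*(u - 6)/(u^2 + 5*u - 14)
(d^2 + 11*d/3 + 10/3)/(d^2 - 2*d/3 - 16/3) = (3*d + 5)/(3*d - 8)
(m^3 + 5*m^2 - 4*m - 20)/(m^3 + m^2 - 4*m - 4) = (m + 5)/(m + 1)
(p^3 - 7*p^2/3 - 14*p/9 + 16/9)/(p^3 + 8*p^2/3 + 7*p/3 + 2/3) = (9*p^2 - 30*p + 16)/(3*(3*p^2 + 5*p + 2))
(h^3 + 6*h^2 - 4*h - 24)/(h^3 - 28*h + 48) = (h + 2)/(h - 4)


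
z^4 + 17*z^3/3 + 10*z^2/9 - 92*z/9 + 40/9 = (z - 2/3)^2*(z + 2)*(z + 5)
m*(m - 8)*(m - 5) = m^3 - 13*m^2 + 40*m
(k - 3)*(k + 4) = k^2 + k - 12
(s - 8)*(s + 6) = s^2 - 2*s - 48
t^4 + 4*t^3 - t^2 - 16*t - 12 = (t - 2)*(t + 1)*(t + 2)*(t + 3)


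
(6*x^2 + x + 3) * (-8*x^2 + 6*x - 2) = -48*x^4 + 28*x^3 - 30*x^2 + 16*x - 6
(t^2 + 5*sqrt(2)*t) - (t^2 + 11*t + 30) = -11*t + 5*sqrt(2)*t - 30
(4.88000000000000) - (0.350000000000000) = 4.53000000000000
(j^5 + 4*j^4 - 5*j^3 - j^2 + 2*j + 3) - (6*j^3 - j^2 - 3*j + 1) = j^5 + 4*j^4 - 11*j^3 + 5*j + 2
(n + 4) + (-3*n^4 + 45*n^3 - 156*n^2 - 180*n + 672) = -3*n^4 + 45*n^3 - 156*n^2 - 179*n + 676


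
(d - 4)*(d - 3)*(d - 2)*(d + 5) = d^4 - 4*d^3 - 19*d^2 + 106*d - 120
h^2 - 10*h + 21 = (h - 7)*(h - 3)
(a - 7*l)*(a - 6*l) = a^2 - 13*a*l + 42*l^2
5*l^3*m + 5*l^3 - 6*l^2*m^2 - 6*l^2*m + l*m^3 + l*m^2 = (-5*l + m)*(-l + m)*(l*m + l)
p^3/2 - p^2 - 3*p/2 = p*(p/2 + 1/2)*(p - 3)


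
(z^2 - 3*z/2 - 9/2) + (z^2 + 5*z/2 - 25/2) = 2*z^2 + z - 17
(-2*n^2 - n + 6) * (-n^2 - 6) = 2*n^4 + n^3 + 6*n^2 + 6*n - 36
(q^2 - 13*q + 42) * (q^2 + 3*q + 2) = q^4 - 10*q^3 + 5*q^2 + 100*q + 84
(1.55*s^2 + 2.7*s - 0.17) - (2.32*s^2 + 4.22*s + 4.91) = -0.77*s^2 - 1.52*s - 5.08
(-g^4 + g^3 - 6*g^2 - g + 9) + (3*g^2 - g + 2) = -g^4 + g^3 - 3*g^2 - 2*g + 11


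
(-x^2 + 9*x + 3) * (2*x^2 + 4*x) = -2*x^4 + 14*x^3 + 42*x^2 + 12*x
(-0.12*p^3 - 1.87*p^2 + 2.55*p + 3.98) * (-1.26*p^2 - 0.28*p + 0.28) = 0.1512*p^5 + 2.3898*p^4 - 2.723*p^3 - 6.2524*p^2 - 0.4004*p + 1.1144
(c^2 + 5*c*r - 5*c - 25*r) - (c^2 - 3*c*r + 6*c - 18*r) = 8*c*r - 11*c - 7*r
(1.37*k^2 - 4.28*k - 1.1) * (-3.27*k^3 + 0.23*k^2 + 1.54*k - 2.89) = -4.4799*k^5 + 14.3107*k^4 + 4.7224*k^3 - 10.8035*k^2 + 10.6752*k + 3.179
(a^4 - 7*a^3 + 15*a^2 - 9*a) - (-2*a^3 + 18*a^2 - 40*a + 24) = a^4 - 5*a^3 - 3*a^2 + 31*a - 24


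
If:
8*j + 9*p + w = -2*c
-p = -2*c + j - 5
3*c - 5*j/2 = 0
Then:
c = -5*w/94 - 225/94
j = -3*w/47 - 135/47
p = 145/47 - 2*w/47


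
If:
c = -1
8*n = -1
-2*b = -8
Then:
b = 4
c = -1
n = -1/8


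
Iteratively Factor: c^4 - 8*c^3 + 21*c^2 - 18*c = (c)*(c^3 - 8*c^2 + 21*c - 18) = c*(c - 3)*(c^2 - 5*c + 6) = c*(c - 3)^2*(c - 2)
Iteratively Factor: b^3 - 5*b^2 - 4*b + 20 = (b - 2)*(b^2 - 3*b - 10) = (b - 2)*(b + 2)*(b - 5)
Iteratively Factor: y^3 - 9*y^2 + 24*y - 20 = (y - 2)*(y^2 - 7*y + 10) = (y - 5)*(y - 2)*(y - 2)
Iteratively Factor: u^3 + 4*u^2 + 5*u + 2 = (u + 2)*(u^2 + 2*u + 1) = (u + 1)*(u + 2)*(u + 1)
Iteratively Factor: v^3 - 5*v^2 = (v)*(v^2 - 5*v) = v^2*(v - 5)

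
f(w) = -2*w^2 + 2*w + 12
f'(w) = 2 - 4*w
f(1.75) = 9.38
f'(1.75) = -5.00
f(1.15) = 11.66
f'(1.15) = -2.60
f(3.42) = -4.55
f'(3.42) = -11.68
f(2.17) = 6.92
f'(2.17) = -6.68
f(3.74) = -8.50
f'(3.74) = -12.96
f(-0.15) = 11.66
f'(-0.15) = 2.60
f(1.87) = 8.75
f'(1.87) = -5.48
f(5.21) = -31.87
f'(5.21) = -18.84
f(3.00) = 0.00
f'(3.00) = -10.00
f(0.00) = 12.00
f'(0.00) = 2.00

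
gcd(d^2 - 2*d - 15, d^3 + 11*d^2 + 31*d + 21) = d + 3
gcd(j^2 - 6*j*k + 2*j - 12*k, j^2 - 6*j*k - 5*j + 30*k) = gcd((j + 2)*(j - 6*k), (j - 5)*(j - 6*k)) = j - 6*k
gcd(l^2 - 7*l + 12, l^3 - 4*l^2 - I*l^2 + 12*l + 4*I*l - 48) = l - 4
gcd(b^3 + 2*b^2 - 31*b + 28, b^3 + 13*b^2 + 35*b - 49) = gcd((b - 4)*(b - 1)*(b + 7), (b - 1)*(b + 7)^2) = b^2 + 6*b - 7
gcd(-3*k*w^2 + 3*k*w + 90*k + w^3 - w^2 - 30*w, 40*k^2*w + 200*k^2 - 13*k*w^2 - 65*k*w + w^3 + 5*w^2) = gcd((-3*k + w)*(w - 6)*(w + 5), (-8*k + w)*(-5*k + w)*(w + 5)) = w + 5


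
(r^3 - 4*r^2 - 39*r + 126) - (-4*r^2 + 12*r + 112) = r^3 - 51*r + 14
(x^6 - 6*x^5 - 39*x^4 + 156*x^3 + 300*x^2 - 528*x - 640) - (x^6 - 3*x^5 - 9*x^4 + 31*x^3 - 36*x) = -3*x^5 - 30*x^4 + 125*x^3 + 300*x^2 - 492*x - 640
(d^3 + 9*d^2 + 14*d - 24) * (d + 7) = d^4 + 16*d^3 + 77*d^2 + 74*d - 168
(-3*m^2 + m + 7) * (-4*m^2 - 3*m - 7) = 12*m^4 + 5*m^3 - 10*m^2 - 28*m - 49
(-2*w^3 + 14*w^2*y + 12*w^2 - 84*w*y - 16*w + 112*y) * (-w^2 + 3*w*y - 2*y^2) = 2*w^5 - 20*w^4*y - 12*w^4 + 46*w^3*y^2 + 120*w^3*y + 16*w^3 - 28*w^2*y^3 - 276*w^2*y^2 - 160*w^2*y + 168*w*y^3 + 368*w*y^2 - 224*y^3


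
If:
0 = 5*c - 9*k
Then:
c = 9*k/5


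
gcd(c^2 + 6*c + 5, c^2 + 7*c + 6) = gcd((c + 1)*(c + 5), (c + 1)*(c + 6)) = c + 1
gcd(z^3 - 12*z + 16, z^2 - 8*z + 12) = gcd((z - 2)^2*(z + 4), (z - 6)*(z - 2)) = z - 2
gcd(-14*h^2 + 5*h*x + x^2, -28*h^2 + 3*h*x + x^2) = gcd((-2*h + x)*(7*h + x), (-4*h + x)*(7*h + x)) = 7*h + x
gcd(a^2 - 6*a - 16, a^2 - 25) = 1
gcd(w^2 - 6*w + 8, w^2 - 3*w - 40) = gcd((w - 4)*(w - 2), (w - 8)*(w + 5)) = 1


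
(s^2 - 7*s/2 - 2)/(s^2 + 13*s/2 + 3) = (s - 4)/(s + 6)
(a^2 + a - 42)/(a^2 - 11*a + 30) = (a + 7)/(a - 5)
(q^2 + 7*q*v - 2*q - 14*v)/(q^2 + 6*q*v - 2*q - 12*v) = (q + 7*v)/(q + 6*v)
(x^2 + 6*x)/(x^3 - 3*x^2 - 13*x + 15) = x*(x + 6)/(x^3 - 3*x^2 - 13*x + 15)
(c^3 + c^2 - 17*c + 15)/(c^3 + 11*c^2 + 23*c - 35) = (c - 3)/(c + 7)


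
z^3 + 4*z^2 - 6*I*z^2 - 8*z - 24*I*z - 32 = (z + 4)*(z - 4*I)*(z - 2*I)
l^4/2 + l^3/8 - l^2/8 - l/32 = l*(l/2 + 1/4)*(l - 1/2)*(l + 1/4)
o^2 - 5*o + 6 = (o - 3)*(o - 2)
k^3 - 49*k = k*(k - 7)*(k + 7)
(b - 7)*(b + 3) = b^2 - 4*b - 21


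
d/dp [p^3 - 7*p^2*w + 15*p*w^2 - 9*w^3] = 3*p^2 - 14*p*w + 15*w^2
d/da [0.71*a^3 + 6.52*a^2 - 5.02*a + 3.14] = 2.13*a^2 + 13.04*a - 5.02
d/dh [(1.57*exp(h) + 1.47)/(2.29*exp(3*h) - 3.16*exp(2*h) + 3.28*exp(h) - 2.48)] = (-7.1906*exp(3*h) - 5.1377*exp(2*h) + 9.2904*exp(h) - 8.7152)*exp(h)/(5.2441*exp(6*h) - 14.4728*exp(5*h) + 25.008*exp(4*h) - 32.088*exp(3*h) + 26.432*exp(2*h) - 16.2688*exp(h) + 6.1504)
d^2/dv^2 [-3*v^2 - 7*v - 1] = -6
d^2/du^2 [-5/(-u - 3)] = 10/(u + 3)^3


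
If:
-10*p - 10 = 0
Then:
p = -1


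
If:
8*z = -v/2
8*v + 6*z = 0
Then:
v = 0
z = 0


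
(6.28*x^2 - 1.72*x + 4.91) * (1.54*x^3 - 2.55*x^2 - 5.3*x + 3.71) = 9.6712*x^5 - 18.6628*x^4 - 21.3366*x^3 + 19.8943*x^2 - 32.4042*x + 18.2161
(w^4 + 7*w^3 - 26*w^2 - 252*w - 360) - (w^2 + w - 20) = w^4 + 7*w^3 - 27*w^2 - 253*w - 340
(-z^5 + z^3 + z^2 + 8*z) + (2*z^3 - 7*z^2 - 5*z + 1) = -z^5 + 3*z^3 - 6*z^2 + 3*z + 1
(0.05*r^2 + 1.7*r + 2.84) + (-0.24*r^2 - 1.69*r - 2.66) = -0.19*r^2 + 0.01*r + 0.18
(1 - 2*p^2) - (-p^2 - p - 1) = -p^2 + p + 2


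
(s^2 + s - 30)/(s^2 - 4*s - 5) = (s + 6)/(s + 1)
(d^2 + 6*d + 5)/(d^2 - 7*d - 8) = (d + 5)/(d - 8)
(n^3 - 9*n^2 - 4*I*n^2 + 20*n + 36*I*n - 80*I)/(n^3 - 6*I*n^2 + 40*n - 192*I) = (n^2 - 9*n + 20)/(n^2 - 2*I*n + 48)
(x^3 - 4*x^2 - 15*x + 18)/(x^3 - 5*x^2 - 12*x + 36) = (x - 1)/(x - 2)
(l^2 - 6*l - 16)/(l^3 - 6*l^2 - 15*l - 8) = (l + 2)/(l^2 + 2*l + 1)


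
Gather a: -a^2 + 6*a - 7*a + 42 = -a^2 - a + 42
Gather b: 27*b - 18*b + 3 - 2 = 9*b + 1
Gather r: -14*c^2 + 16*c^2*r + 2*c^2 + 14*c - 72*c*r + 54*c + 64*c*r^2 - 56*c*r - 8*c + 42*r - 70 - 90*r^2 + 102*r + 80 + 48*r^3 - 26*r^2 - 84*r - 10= -12*c^2 + 60*c + 48*r^3 + r^2*(64*c - 116) + r*(16*c^2 - 128*c + 60)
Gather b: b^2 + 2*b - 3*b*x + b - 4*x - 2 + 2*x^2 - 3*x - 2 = b^2 + b*(3 - 3*x) + 2*x^2 - 7*x - 4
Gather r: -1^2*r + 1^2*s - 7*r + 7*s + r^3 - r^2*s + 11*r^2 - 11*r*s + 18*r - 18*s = r^3 + r^2*(11 - s) + r*(10 - 11*s) - 10*s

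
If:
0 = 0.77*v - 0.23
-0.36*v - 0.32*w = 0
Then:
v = 0.30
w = -0.34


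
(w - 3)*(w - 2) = w^2 - 5*w + 6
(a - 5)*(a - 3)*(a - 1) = a^3 - 9*a^2 + 23*a - 15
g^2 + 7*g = g*(g + 7)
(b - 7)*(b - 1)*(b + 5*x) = b^3 + 5*b^2*x - 8*b^2 - 40*b*x + 7*b + 35*x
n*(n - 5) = n^2 - 5*n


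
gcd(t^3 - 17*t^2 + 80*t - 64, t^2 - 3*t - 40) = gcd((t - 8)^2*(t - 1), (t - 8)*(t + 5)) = t - 8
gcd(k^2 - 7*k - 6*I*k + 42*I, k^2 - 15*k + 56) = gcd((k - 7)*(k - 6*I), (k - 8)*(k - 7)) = k - 7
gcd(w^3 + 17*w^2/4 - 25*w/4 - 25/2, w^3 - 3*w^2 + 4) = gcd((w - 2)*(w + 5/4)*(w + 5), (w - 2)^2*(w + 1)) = w - 2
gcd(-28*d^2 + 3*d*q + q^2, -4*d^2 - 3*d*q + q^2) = -4*d + q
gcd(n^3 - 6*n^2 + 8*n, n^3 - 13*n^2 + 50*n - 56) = n^2 - 6*n + 8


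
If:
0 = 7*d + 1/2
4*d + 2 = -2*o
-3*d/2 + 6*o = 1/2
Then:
No Solution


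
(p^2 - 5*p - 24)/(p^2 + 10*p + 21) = (p - 8)/(p + 7)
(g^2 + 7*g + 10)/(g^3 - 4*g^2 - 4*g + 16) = (g + 5)/(g^2 - 6*g + 8)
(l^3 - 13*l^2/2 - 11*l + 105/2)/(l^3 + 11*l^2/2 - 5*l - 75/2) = (l - 7)/(l + 5)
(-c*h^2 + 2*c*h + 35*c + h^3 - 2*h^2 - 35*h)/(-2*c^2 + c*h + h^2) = (h^2 - 2*h - 35)/(2*c + h)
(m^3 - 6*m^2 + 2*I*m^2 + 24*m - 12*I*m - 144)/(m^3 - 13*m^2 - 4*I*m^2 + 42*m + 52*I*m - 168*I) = (m + 6*I)/(m - 7)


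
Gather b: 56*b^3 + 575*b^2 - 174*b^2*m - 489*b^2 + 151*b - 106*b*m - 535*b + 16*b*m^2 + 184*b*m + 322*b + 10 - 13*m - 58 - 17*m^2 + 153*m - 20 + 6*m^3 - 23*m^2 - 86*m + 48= 56*b^3 + b^2*(86 - 174*m) + b*(16*m^2 + 78*m - 62) + 6*m^3 - 40*m^2 + 54*m - 20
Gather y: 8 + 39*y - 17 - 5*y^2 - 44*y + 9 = -5*y^2 - 5*y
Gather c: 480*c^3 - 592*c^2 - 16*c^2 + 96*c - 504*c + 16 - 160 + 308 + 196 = 480*c^3 - 608*c^2 - 408*c + 360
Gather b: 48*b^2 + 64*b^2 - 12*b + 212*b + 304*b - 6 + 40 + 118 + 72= 112*b^2 + 504*b + 224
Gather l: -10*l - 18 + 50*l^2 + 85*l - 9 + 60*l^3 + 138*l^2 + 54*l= 60*l^3 + 188*l^2 + 129*l - 27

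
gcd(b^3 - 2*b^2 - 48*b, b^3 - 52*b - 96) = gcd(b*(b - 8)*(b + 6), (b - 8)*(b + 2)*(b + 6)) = b^2 - 2*b - 48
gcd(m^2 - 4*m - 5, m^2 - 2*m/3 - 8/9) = 1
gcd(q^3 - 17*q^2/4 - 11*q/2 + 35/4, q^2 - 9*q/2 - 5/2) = q - 5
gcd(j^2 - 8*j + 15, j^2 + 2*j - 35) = j - 5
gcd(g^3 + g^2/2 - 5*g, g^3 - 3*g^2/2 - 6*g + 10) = g^2 + g/2 - 5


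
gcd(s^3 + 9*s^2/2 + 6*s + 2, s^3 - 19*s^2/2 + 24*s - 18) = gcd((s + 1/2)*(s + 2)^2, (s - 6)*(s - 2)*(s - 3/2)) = 1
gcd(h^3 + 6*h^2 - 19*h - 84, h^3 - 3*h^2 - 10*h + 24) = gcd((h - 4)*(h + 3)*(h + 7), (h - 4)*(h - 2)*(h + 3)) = h^2 - h - 12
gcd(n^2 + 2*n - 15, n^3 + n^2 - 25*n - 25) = n + 5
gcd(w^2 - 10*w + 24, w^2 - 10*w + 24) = w^2 - 10*w + 24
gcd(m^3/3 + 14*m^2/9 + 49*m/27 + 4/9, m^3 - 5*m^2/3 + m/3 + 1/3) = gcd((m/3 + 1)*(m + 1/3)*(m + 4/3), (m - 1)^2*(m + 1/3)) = m + 1/3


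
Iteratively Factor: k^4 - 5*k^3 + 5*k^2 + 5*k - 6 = (k + 1)*(k^3 - 6*k^2 + 11*k - 6) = (k - 3)*(k + 1)*(k^2 - 3*k + 2) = (k - 3)*(k - 1)*(k + 1)*(k - 2)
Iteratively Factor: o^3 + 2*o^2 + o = (o + 1)*(o^2 + o) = o*(o + 1)*(o + 1)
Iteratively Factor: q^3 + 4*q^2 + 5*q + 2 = (q + 1)*(q^2 + 3*q + 2) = (q + 1)^2*(q + 2)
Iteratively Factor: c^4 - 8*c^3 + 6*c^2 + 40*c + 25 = (c + 1)*(c^3 - 9*c^2 + 15*c + 25) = (c - 5)*(c + 1)*(c^2 - 4*c - 5) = (c - 5)^2*(c + 1)*(c + 1)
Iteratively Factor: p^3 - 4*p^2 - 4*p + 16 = (p - 4)*(p^2 - 4) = (p - 4)*(p - 2)*(p + 2)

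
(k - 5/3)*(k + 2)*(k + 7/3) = k^3 + 8*k^2/3 - 23*k/9 - 70/9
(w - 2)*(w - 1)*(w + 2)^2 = w^4 + w^3 - 6*w^2 - 4*w + 8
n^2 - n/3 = n*(n - 1/3)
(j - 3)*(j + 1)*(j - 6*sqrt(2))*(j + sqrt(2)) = j^4 - 5*sqrt(2)*j^3 - 2*j^3 - 15*j^2 + 10*sqrt(2)*j^2 + 15*sqrt(2)*j + 24*j + 36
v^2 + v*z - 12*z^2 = (v - 3*z)*(v + 4*z)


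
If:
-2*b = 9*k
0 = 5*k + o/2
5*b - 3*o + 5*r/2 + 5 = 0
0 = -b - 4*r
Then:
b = 24/11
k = -16/33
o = 160/33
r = -6/11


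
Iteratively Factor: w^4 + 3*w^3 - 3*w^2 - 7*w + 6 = (w + 3)*(w^3 - 3*w + 2) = (w - 1)*(w + 3)*(w^2 + w - 2) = (w - 1)^2*(w + 3)*(w + 2)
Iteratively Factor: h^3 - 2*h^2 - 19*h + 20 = (h - 1)*(h^2 - h - 20) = (h - 5)*(h - 1)*(h + 4)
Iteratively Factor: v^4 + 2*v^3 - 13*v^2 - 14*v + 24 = (v - 3)*(v^3 + 5*v^2 + 2*v - 8) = (v - 3)*(v + 4)*(v^2 + v - 2) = (v - 3)*(v - 1)*(v + 4)*(v + 2)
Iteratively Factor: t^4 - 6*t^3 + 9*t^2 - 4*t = (t - 1)*(t^3 - 5*t^2 + 4*t) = (t - 4)*(t - 1)*(t^2 - t) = t*(t - 4)*(t - 1)*(t - 1)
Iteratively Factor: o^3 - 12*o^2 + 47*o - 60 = (o - 5)*(o^2 - 7*o + 12) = (o - 5)*(o - 3)*(o - 4)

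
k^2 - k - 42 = (k - 7)*(k + 6)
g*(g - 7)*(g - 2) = g^3 - 9*g^2 + 14*g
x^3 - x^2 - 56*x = x*(x - 8)*(x + 7)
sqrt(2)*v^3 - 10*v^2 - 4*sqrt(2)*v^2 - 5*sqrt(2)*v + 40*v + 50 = (v - 5)*(v - 5*sqrt(2))*(sqrt(2)*v + sqrt(2))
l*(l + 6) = l^2 + 6*l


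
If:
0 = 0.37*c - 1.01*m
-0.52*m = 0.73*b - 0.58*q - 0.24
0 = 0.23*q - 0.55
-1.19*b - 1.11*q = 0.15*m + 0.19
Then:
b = -3.38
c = 21.51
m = 7.88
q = 2.39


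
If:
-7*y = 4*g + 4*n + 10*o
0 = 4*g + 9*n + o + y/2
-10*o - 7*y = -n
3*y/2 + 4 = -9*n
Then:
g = 20/159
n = -16/159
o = 76/53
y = -328/159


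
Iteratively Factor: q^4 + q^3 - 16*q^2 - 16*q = (q - 4)*(q^3 + 5*q^2 + 4*q) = (q - 4)*(q + 1)*(q^2 + 4*q) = q*(q - 4)*(q + 1)*(q + 4)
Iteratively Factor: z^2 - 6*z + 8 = (z - 2)*(z - 4)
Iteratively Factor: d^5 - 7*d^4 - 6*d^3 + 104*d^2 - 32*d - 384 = (d + 2)*(d^4 - 9*d^3 + 12*d^2 + 80*d - 192) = (d - 4)*(d + 2)*(d^3 - 5*d^2 - 8*d + 48) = (d - 4)^2*(d + 2)*(d^2 - d - 12) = (d - 4)^3*(d + 2)*(d + 3)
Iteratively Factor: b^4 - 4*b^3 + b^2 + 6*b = (b)*(b^3 - 4*b^2 + b + 6) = b*(b - 3)*(b^2 - b - 2) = b*(b - 3)*(b + 1)*(b - 2)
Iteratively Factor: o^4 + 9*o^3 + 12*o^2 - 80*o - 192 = (o + 4)*(o^3 + 5*o^2 - 8*o - 48) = (o + 4)^2*(o^2 + o - 12) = (o + 4)^3*(o - 3)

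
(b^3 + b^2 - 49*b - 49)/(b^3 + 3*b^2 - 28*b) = (b^2 - 6*b - 7)/(b*(b - 4))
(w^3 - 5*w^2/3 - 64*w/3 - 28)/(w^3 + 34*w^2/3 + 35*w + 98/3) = (w - 6)/(w + 7)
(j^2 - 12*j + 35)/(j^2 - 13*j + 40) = (j - 7)/(j - 8)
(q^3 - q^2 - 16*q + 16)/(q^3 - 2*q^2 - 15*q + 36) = (q^2 - 5*q + 4)/(q^2 - 6*q + 9)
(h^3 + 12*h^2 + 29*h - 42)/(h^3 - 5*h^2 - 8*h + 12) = (h^2 + 13*h + 42)/(h^2 - 4*h - 12)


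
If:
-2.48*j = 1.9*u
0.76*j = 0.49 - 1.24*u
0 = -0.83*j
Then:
No Solution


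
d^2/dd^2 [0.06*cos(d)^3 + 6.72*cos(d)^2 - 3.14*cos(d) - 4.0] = 3.095*cos(d) - 13.44*cos(2*d) - 0.135*cos(3*d)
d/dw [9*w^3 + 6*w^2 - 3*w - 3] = 27*w^2 + 12*w - 3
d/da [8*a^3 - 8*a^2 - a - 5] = 24*a^2 - 16*a - 1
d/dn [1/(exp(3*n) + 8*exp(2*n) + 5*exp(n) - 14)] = (-3*exp(2*n) - 16*exp(n) - 5)*exp(n)/(exp(3*n) + 8*exp(2*n) + 5*exp(n) - 14)^2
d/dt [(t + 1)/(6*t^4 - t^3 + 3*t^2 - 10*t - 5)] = (-18*t^4 - 22*t^3 - 6*t + 5)/(36*t^8 - 12*t^7 + 37*t^6 - 126*t^5 - 31*t^4 - 50*t^3 + 70*t^2 + 100*t + 25)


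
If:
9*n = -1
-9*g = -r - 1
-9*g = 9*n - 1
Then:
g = 2/9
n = -1/9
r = 1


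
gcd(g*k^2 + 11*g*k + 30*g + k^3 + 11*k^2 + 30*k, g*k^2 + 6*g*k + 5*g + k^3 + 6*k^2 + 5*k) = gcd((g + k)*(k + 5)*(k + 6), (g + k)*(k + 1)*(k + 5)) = g*k + 5*g + k^2 + 5*k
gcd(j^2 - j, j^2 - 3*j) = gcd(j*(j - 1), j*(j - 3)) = j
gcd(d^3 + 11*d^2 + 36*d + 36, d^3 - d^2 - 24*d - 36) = d^2 + 5*d + 6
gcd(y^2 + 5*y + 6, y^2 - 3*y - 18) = y + 3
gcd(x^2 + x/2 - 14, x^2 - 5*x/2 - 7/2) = x - 7/2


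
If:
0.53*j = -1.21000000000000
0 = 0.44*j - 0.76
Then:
No Solution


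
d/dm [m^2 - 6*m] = 2*m - 6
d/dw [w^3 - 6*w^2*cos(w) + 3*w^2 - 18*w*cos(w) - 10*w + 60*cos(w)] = 6*w^2*sin(w) + 3*w^2 + 18*w*sin(w) - 12*w*cos(w) + 6*w - 60*sin(w) - 18*cos(w) - 10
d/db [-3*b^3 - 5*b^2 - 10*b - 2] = -9*b^2 - 10*b - 10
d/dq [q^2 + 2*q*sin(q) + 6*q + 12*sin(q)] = 2*q*cos(q) + 2*q + 2*sin(q) + 12*cos(q) + 6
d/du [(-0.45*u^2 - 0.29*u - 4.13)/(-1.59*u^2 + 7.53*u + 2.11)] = (-3.8496*u^2 - 15.0324*u + 30.487)/(2.5281*u^4 - 23.9454*u^3 + 49.9911*u^2 + 31.7766*u + 4.4521)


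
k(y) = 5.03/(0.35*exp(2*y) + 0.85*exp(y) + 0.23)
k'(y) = 5.03*(-0.7*exp(2*y) - 0.85*exp(y))/(0.35*exp(2*y) + 0.85*exp(y) + 0.23)^2 = (-3.521*exp(y) - 4.2755)*exp(y)/(0.35*exp(2*y) + 0.85*exp(y) + 0.23)^2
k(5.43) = 0.00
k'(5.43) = -0.00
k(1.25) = 0.67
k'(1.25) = -1.04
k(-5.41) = 21.51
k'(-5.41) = -0.35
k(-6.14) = 21.70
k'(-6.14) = -0.17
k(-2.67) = 17.31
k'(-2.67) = -3.71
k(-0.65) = 6.54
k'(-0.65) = -5.40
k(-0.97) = 8.35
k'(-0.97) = -5.86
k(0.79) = 1.32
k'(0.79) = -1.83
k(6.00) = 0.00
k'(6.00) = 0.00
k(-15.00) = 21.87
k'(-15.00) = 0.00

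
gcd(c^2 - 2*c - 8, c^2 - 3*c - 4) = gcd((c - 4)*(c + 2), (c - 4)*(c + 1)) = c - 4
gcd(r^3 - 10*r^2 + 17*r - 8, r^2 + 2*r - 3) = r - 1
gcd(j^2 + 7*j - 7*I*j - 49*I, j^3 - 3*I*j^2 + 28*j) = j - 7*I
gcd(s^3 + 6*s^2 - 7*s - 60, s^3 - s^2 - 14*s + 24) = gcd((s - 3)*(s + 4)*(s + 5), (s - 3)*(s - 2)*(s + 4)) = s^2 + s - 12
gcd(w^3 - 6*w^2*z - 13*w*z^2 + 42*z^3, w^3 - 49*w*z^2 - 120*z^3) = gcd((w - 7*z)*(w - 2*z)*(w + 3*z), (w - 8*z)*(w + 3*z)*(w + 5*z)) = w + 3*z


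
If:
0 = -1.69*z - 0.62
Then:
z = -0.37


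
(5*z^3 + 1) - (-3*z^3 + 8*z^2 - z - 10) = 8*z^3 - 8*z^2 + z + 11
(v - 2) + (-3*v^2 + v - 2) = -3*v^2 + 2*v - 4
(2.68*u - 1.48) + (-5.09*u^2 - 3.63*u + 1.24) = -5.09*u^2 - 0.95*u - 0.24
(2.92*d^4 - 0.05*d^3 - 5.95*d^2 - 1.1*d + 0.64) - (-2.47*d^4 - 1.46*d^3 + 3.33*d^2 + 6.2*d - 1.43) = 5.39*d^4 + 1.41*d^3 - 9.28*d^2 - 7.3*d + 2.07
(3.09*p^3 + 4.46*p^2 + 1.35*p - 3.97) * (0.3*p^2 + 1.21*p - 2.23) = 0.927*p^5 + 5.0769*p^4 - 1.0891*p^3 - 9.5033*p^2 - 7.8142*p + 8.8531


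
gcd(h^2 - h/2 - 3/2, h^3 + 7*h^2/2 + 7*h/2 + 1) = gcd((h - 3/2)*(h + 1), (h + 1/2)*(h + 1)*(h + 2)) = h + 1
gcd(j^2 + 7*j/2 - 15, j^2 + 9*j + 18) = j + 6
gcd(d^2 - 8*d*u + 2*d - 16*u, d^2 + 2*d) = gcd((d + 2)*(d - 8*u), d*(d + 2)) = d + 2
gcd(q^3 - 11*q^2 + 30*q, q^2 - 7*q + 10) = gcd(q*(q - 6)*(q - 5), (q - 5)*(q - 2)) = q - 5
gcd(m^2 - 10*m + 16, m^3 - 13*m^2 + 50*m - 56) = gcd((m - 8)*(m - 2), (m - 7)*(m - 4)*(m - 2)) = m - 2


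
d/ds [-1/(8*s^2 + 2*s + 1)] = 2*(8*s + 1)/(8*s^2 + 2*s + 1)^2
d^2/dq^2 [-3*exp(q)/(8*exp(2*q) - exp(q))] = (-192*exp(q) - 24)*exp(q)/(512*exp(3*q) - 192*exp(2*q) + 24*exp(q) - 1)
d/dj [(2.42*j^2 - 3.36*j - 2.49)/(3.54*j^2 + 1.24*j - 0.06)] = (14.8952*j^2 + 17.3388*j + 3.2892)/(12.5316*j^4 + 8.7792*j^3 + 1.1128*j^2 - 0.1488*j + 0.0036)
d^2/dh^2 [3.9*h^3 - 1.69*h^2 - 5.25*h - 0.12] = 23.4*h - 3.38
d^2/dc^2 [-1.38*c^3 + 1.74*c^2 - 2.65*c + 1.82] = 3.48 - 8.28*c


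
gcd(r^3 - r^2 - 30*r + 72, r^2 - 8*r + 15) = r - 3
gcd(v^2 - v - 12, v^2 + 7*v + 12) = v + 3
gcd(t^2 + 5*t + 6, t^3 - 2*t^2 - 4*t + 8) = t + 2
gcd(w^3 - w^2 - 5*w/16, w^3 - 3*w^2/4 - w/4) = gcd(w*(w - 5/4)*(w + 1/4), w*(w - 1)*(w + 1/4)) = w^2 + w/4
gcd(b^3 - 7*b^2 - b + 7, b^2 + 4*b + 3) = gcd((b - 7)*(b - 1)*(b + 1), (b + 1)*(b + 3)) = b + 1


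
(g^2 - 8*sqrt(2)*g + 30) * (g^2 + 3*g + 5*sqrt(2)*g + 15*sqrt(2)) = g^4 - 3*sqrt(2)*g^3 + 3*g^3 - 50*g^2 - 9*sqrt(2)*g^2 - 150*g + 150*sqrt(2)*g + 450*sqrt(2)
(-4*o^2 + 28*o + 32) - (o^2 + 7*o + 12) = -5*o^2 + 21*o + 20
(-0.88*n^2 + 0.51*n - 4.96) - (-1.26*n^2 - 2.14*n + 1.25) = 0.38*n^2 + 2.65*n - 6.21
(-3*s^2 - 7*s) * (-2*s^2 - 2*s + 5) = 6*s^4 + 20*s^3 - s^2 - 35*s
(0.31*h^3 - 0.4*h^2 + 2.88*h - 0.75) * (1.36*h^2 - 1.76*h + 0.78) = 0.4216*h^5 - 1.0896*h^4 + 4.8626*h^3 - 6.4008*h^2 + 3.5664*h - 0.585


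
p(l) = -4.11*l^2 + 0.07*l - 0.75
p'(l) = 0.07 - 8.22*l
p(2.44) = -25.05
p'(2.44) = -19.99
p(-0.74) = -3.05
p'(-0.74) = 6.15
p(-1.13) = -6.08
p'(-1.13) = 9.36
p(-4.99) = -103.44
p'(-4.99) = 41.09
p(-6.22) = -160.19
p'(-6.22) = 51.20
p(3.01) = -37.78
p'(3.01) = -24.67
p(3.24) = -43.67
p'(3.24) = -26.56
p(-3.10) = -40.46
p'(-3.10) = 25.55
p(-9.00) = -334.29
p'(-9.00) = 74.05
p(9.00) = -333.03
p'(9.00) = -73.91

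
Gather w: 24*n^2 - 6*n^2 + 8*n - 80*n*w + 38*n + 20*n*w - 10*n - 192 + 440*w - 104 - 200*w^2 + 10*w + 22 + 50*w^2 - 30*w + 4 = 18*n^2 + 36*n - 150*w^2 + w*(420 - 60*n) - 270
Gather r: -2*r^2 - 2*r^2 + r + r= -4*r^2 + 2*r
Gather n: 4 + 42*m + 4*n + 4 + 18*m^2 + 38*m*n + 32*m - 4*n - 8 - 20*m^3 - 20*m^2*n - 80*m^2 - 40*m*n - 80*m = -20*m^3 - 62*m^2 - 6*m + n*(-20*m^2 - 2*m)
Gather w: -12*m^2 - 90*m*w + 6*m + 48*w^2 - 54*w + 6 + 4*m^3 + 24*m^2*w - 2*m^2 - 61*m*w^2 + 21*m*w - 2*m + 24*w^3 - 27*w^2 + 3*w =4*m^3 - 14*m^2 + 4*m + 24*w^3 + w^2*(21 - 61*m) + w*(24*m^2 - 69*m - 51) + 6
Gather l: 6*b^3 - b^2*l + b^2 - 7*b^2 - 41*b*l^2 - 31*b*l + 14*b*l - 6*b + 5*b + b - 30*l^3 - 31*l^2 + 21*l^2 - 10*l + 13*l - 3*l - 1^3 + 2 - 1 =6*b^3 - 6*b^2 - 30*l^3 + l^2*(-41*b - 10) + l*(-b^2 - 17*b)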